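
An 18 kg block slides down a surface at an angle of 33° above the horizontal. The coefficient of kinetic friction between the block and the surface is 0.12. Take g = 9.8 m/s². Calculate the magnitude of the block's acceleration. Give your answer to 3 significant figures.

Resolving the weight along the incline: the component pulling the block down the slope is mg sin 33° = 18 × 9.8 × 0.5446 = 96.067 N, and the normal force is N = mg cos 33° = 18 × 9.8 × 0.8387 = 147.947 N.
Kinetic friction acts up the slope with magnitude f = μN = 0.12 × 147.947 = 17.754 N.
Net force along the incline is 96.067 − 17.754 = 78.313 N, so a = 78.313 / 18 = 4.3507 m/s².

4.35 m/s²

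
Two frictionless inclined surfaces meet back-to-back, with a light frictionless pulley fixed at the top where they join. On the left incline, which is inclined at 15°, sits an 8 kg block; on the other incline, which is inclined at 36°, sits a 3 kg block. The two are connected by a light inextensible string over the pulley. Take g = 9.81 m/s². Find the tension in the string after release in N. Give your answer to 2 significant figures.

18 N

Resolve each weight along its own incline: the 8 kg mass has component 8 × 9.81 × sin 15° = 20.312 N down its slope, and the 3 kg mass has 3 × 9.81 × sin 36° = 17.299 N down its slope.
The 8 kg side's 20.312 N exceeds the other side's 17.299 N, so that mass slides down and the 3 kg mass slides up. Taking that direction as positive, Newton's second law for the whole system gives 20.312 − 17.299 = (8 + 3) a, so a = 3.013 / 11 = 0.2739 m/s².
For the 3 kg mass (up-slope positive): T − 17.299 = 3 × 0.2739, so T = 18.121 N.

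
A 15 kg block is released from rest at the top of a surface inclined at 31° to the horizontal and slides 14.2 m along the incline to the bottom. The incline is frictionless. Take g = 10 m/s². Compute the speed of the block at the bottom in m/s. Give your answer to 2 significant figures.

12 m/s

The weight component along the incline is mg sin 31° = 77.256 N and the normal force is N = mg cos 31° = 128.575 N.
With no friction, a = g sin 31° = 5.1504 m/s².
Starting from rest over a distance of 14.2 m, v² = 2aL = 2 × 5.1504 × 14.2 = 146.2714, so v = 12.0943 m/s.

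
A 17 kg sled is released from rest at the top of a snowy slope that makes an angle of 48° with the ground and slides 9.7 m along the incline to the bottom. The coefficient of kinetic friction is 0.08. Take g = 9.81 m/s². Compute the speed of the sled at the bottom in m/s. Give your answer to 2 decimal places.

The weight component along the incline is mg sin 48° = 123.934 N and the normal force is N = mg cos 48° = 111.591 N.
Friction up the slope is f = μN = 0.08 × 111.591 = 8.927 N, so the net downslope force is 123.934 − 8.927 = 115.007 N and a = 115.007 / 17 = 6.7651 m/s².
Starting from rest over a distance of 9.7 m, v² = 2aL = 2 × 6.7651 × 9.7 = 131.2429, so v = 11.4561 m/s.

11.46 m/s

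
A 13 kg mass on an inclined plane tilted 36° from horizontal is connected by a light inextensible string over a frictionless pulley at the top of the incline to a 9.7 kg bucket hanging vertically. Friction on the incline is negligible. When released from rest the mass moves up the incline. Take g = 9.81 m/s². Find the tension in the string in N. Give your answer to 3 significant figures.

For the mass on the incline: the weight component along the slope is m₁g sin 36° = 13 × 9.81 × 0.5878 = 74.962 N and the normal force is N = m₁g cos 36° = 103.174 N.
Newton's second law for the mass (up-slope positive): T − 74.962 = 13 a. For the hanging bucket (downward positive): 9.7 × 9.81 − T = 9.7 a.
Adding the two equations eliminates T: 20.195 = 22.7 a, so a = 0.8896 m/s².
Then from the hanging bucket's equation, T = 9.7 × (9.81 − 0.8896) = 86.528 N.

86.5 N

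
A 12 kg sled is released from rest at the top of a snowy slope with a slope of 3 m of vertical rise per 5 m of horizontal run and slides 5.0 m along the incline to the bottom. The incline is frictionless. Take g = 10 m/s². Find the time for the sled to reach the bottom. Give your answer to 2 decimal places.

The weight component along the incline is mg sin 30.96° = 61.739 N and the normal force is N = mg cos 30.96° = 102.899 N.
With no friction, a = g sin 30.96° = 5.1450 m/s².
Starting from rest, L = ½at², so t = √(2L/a) = √(2 × 5.0 / 5.1450) = 1.3941 s.

1.39 s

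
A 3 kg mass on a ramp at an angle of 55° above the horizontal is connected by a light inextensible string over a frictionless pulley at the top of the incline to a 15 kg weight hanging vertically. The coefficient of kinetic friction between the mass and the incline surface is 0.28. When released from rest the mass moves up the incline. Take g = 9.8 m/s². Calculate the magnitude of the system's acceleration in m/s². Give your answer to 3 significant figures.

6.57 m/s²

For the mass on the incline: the weight component along the slope is m₁g sin 55° = 3 × 9.8 × 0.8192 = 24.084 N and the normal force is N = m₁g cos 55° = 16.863 N.
Kinetic friction opposes the mass's motion up the incline: f = μN = 0.28 × 16.863 = 4.722 N acting down the slope.
Newton's second law for the mass (up-slope positive): T − 24.084 − 4.722 = 3 a. For the hanging weight (downward positive): 15 × 9.8 − T = 15 a.
Adding the two equations eliminates T: 118.194 = 18 a, so a = 6.5663 m/s².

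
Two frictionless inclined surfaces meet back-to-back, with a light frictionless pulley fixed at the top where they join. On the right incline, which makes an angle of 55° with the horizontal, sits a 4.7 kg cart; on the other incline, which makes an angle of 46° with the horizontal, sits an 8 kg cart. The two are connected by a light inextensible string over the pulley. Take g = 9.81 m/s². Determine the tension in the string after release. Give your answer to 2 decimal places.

Resolve each weight along its own incline: the 4.7 kg mass has component 4.7 × 9.81 × sin 55° = 37.769 N down its slope, and the 8 kg mass has 8 × 9.81 × sin 46° = 56.454 N down its slope.
The 8 kg side's 56.454 N exceeds the other side's 37.769 N, so that mass slides down and the 4.7 kg mass slides up. Taking that direction as positive, Newton's second law for the whole system gives 56.454 − 37.769 = (4.7 + 8) a, so a = 18.685 / 12.7 = 1.4713 m/s².
For the 4.7 kg mass (up-slope positive): T − 37.769 = 4.7 × 1.4713, so T = 44.684 N.

44.68 N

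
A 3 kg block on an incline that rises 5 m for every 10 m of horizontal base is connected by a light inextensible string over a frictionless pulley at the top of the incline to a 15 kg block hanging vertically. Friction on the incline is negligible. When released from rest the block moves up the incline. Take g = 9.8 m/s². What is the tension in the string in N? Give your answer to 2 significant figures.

For the block on the incline: the weight component along the slope is m₁g sin 26.57° = 3 × 9.8 × 0.4472 = 13.148 N and the normal force is N = m₁g cos 26.57° = 26.296 N.
Newton's second law for the block (up-slope positive): T − 13.148 = 3 a. For the hanging block (downward positive): 15 × 9.8 − T = 15 a.
Adding the two equations eliminates T: 133.852 = 18 a, so a = 7.4362 m/s².
Then from the hanging block's equation, T = 15 × (9.8 − 7.4362) = 35.457 N.

35 N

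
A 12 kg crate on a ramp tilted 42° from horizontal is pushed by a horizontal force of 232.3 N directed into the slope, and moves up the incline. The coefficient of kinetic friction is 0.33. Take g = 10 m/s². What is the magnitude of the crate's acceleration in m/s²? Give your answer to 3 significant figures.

The horizontal push has components F cos 42° = 232.3 × 0.7431 = 172.622 N up the incline and F sin 42° = 232.3 × 0.6691 = 155.432 N pressing into the surface.
The normal force is therefore N = mg cos 42° + F sin 42° = 89.172 + 155.432 = 244.604 N, and kinetic friction down the slope is μN = 0.33 × 244.604 = 80.719 N.
Along the incline: F cos 42° − mg sin 42° − μN = ma, so 172.622 − 80.292 − 80.719 = 12 a, giving a = 0.9676 m/s².

0.968 m/s²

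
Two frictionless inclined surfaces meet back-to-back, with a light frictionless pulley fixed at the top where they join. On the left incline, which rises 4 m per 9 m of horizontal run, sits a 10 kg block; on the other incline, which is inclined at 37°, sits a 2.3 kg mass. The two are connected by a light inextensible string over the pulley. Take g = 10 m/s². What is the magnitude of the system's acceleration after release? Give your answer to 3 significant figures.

2.18 m/s²

Resolve each weight along its own incline: the 10 kg mass has component 10 × 10 × sin 23.96° = 40.614 N down its slope, and the 2.3 kg mass has 2.3 × 10 × sin 37° = 13.842 N down its slope.
The 10 kg side's 40.614 N exceeds the other side's 13.842 N, so that mass slides down and the 2.3 kg mass slides up. Taking that direction as positive, Newton's second law for the whole system gives 40.614 − 13.842 = (10 + 2.3) a, so a = 26.772 / 12.3 = 2.1766 m/s².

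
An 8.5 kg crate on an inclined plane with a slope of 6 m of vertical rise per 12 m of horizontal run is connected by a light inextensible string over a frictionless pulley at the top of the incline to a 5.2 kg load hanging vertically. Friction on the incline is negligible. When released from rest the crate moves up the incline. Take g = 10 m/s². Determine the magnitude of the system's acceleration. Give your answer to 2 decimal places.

1.02 m/s²

For the crate on the incline: the weight component along the slope is m₁g sin 26.57° = 8.5 × 10 × 0.4472 = 38.012 N and the normal force is N = m₁g cos 26.57° = 76.026 N.
Newton's second law for the crate (up-slope positive): T − 38.012 = 8.5 a. For the hanging load (downward positive): 5.2 × 10 − T = 5.2 a.
Adding the two equations eliminates T: 13.988 = 13.7 a, so a = 1.0210 m/s².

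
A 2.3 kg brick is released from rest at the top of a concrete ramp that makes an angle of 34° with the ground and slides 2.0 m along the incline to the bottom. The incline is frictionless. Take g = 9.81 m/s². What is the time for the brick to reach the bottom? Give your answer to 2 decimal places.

0.85 s

The weight component along the incline is mg sin 34° = 12.617 N and the normal force is N = mg cos 34° = 18.706 N.
With no friction, a = g sin 34° = 5.4857 m/s².
Starting from rest, L = ½at², so t = √(2L/a) = √(2 × 2.0 / 5.4857) = 0.8539 s.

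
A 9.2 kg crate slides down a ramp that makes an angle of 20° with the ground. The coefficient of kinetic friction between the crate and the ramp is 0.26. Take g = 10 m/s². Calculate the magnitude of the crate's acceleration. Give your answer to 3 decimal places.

Resolving the weight along the incline: the component pulling the crate down the slope is mg sin 20° = 9.2 × 10 × 0.3420 = 31.464 N, and the normal force is N = mg cos 20° = 9.2 × 10 × 0.9397 = 86.452 N.
Kinetic friction acts up the slope with magnitude f = μN = 0.26 × 86.452 = 22.478 N.
Net force along the incline is 31.464 − 22.478 = 8.986 N, so a = 8.986 / 9.2 = 0.9767 m/s².

0.977 m/s²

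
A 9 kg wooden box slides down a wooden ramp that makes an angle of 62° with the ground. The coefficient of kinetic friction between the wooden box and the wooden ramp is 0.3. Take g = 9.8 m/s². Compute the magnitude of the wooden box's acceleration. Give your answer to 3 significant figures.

Resolving the weight along the incline: the component pulling the wooden box down the slope is mg sin 62° = 9 × 9.8 × 0.8829 = 77.872 N, and the normal force is N = mg cos 62° = 9 × 9.8 × 0.4695 = 41.410 N.
Kinetic friction acts up the slope with magnitude f = μN = 0.3 × 41.410 = 12.423 N.
Net force along the incline is 77.872 − 12.423 = 65.449 N, so a = 65.449 / 9 = 7.2721 m/s².

7.27 m/s²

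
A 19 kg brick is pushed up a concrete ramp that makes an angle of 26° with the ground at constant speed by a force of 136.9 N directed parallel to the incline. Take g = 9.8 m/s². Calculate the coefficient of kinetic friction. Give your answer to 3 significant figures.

0.330

At constant speed ΣF = 0 along the incline. The applied 136.9 N acts up the slope; the weight component mg sin 26° = 81.625 N and kinetic friction μN both act down the slope.
So 136.9 = 81.625 + μ × 167.355, giving μ = (136.9 − 81.625) / 167.355 = 0.3303.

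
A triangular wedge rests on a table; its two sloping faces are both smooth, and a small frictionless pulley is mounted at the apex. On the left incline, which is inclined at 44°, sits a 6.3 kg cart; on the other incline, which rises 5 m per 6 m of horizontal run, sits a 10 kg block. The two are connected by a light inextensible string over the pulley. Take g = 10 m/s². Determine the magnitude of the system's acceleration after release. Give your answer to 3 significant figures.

Resolve each weight along its own incline: the 6.3 kg mass has component 6.3 × 10 × sin 44° = 43.763 N down its slope, and the 10 kg mass has 10 × 10 × sin 39.81° = 64.018 N down its slope.
The 10 kg side's 64.018 N exceeds the other side's 43.763 N, so that mass slides down and the 6.3 kg mass slides up. Taking that direction as positive, Newton's second law for the whole system gives 64.018 − 43.763 = (6.3 + 10) a, so a = 20.255 / 16.3 = 1.2426 m/s².

1.24 m/s²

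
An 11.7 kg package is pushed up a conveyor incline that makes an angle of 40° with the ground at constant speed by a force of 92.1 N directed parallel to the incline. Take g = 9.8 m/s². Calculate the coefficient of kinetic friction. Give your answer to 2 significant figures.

At constant speed ΣF = 0 along the incline. The applied 92.1 N acts up the slope; the weight component mg sin 40° = 73.702 N and kinetic friction μN both act down the slope.
So 92.1 = 73.702 + μ × 87.835, giving μ = (92.1 − 73.702) / 87.835 = 0.2095.

0.21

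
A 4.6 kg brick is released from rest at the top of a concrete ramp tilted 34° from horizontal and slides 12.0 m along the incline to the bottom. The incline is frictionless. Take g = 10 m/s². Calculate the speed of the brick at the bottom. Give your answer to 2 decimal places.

11.58 m/s

The weight component along the incline is mg sin 34° = 25.723 N and the normal force is N = mg cos 34° = 38.136 N.
With no friction, a = g sin 34° = 5.5919 m/s².
Starting from rest over a distance of 12.0 m, v² = 2aL = 2 × 5.5919 × 12.0 = 134.2056, so v = 11.5847 m/s.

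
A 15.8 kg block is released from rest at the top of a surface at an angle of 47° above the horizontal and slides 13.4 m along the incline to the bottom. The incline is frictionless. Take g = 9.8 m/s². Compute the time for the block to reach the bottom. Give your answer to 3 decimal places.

The weight component along the incline is mg sin 47° = 113.243 N and the normal force is N = mg cos 47° = 105.601 N.
With no friction, a = g sin 47° = 7.1673 m/s².
Starting from rest, L = ½at², so t = √(2L/a) = √(2 × 13.4 / 7.1673) = 1.9337 s.

1.934 s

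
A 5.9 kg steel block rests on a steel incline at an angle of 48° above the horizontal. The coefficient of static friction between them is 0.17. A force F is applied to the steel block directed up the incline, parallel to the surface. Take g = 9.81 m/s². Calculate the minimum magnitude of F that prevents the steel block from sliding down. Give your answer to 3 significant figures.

36.4 N

The normal force is N = mg cos 48° = 38.729 N. With F at its minimum the steel block is on the verge of sliding down, so static friction is at its maximum μ_s N = 0.17 × 38.729 = 6.584 N and acts up the slope.
Equilibrium along the incline: F + μ_s N = mg sin 48°, so F = 43.012 − 6.584 = 36.428 N.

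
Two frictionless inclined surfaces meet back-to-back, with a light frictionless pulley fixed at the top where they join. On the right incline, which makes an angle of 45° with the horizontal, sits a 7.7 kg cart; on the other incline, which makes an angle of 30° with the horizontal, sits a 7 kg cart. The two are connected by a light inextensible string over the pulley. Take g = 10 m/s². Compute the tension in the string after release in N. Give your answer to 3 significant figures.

Resolve each weight along its own incline: the 7.7 kg mass has component 7.7 × 10 × sin 45° = 54.447 N down its slope, and the 7 kg mass has 7 × 10 × sin 30° = 35.000 N down its slope.
The 7.7 kg side's 54.447 N exceeds the other side's 35.000 N, so that mass slides down and the 7 kg mass slides up. Taking that direction as positive, Newton's second law for the whole system gives 54.447 − 35.000 = (7.7 + 7) a, so a = 19.447 / 14.7 = 1.3229 m/s².
For the 7 kg mass (up-slope positive): T − 35.000 = 7 × 1.3229, so T = 44.260 N.

44.3 N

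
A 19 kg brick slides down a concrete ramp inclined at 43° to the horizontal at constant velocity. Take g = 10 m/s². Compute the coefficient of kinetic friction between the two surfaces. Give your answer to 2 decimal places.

At constant velocity the net force along the incline is zero: mg sin 43° = μ mg cos 43°.
So μ = tan 43° = 0.6820 / 0.7314 = 0.9325.

0.93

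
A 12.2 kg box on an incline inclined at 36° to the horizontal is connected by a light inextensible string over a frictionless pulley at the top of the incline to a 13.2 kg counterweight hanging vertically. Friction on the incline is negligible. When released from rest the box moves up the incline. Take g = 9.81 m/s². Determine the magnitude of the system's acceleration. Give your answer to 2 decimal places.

2.33 m/s²

For the box on the incline: the weight component along the slope is m₁g sin 36° = 12.2 × 9.81 × 0.5878 = 70.349 N and the normal force is N = m₁g cos 36° = 96.825 N.
Newton's second law for the box (up-slope positive): T − 70.349 = 12.2 a. For the hanging counterweight (downward positive): 13.2 × 9.81 − T = 13.2 a.
Adding the two equations eliminates T: 59.143 = 25.4 a, so a = 2.3285 m/s².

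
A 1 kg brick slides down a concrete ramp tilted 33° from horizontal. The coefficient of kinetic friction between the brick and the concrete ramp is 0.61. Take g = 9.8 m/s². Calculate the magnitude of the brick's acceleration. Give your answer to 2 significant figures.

0.32 m/s²

Resolving the weight along the incline: the component pulling the brick down the slope is mg sin 33° = 1 × 9.8 × 0.5446 = 5.337 N, and the normal force is N = mg cos 33° = 1 × 9.8 × 0.8387 = 8.219 N.
Kinetic friction acts up the slope with magnitude f = μN = 0.61 × 8.219 = 5.014 N.
Net force along the incline is 5.337 − 5.014 = 0.323 N, so a = 0.323 / 1 = 0.3230 m/s².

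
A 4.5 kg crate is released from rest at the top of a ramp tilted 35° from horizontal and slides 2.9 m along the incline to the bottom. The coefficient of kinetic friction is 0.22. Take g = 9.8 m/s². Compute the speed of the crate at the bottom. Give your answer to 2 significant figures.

4.7 m/s

The weight component along the incline is mg sin 35° = 25.295 N and the normal force is N = mg cos 35° = 36.125 N.
Friction up the slope is f = μN = 0.22 × 36.125 = 7.947 N, so the net downslope force is 25.295 − 7.947 = 17.348 N and a = 17.348 / 4.5 = 3.8551 m/s².
Starting from rest over a distance of 2.9 m, v² = 2aL = 2 × 3.8551 × 2.9 = 22.3596, so v = 4.7286 m/s.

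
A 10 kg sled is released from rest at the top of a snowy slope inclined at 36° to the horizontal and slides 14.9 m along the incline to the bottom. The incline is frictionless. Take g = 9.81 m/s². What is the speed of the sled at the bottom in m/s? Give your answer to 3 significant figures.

The weight component along the incline is mg sin 36° = 57.662 N and the normal force is N = mg cos 36° = 79.365 N.
With no friction, a = g sin 36° = 5.7662 m/s².
Starting from rest over a distance of 14.9 m, v² = 2aL = 2 × 5.7662 × 14.9 = 171.8328, so v = 13.1085 m/s.

13.1 m/s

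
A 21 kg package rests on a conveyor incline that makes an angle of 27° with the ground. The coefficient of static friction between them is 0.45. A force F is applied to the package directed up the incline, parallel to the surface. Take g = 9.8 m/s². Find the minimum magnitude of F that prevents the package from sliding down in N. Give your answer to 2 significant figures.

The normal force is N = mg cos 27° = 183.369 N. With F at its minimum the package is on the verge of sliding down, so static friction is at its maximum μ_s N = 0.45 × 183.369 = 82.516 N and acts up the slope.
Equilibrium along the incline: F + μ_s N = mg sin 27°, so F = 93.431 − 82.516 = 10.915 N.

11 N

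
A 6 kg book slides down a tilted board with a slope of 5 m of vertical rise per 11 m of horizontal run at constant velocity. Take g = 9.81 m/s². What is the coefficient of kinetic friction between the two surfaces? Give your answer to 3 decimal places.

At constant velocity the net force along the incline is zero: mg sin 24.44° = μ mg cos 24.44°.
So μ = tan 24.44° = 0.4138 / 0.9104 = 0.4545.

0.455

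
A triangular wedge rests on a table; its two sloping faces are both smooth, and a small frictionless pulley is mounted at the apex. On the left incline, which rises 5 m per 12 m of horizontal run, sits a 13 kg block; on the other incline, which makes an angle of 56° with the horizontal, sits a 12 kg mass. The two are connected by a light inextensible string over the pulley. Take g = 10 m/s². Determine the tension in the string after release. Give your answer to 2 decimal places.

75.73 N

Resolve each weight along its own incline: the 13 kg mass has component 13 × 10 × sin 22.62° = 50.000 N down its slope, and the 12 kg mass has 12 × 10 × sin 56° = 99.485 N down its slope.
The 12 kg side's 99.485 N exceeds the other side's 50.000 N, so that mass slides down and the 13 kg mass slides up. Taking that direction as positive, Newton's second law for the whole system gives 99.485 − 50.000 = (13 + 12) a, so a = 49.485 / 25 = 1.9794 m/s².
For the 13 kg mass (up-slope positive): T − 50.000 = 13 × 1.9794, so T = 75.732 N.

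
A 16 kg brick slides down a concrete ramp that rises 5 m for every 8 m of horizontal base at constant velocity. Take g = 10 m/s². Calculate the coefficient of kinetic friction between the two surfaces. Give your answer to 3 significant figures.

0.625

At constant velocity the net force along the incline is zero: mg sin 32.01° = μ mg cos 32.01°.
So μ = tan 32.01° = 0.5300 / 0.8480 = 0.6250.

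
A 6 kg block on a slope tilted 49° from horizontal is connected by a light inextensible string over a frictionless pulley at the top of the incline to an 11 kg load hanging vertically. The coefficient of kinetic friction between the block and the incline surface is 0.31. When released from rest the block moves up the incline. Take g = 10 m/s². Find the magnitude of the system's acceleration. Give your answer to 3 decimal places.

For the block on the incline: the weight component along the slope is m₁g sin 49° = 6 × 10 × 0.7547 = 45.282 N and the normal force is N = m₁g cos 49° = 39.364 N.
Kinetic friction opposes the block's motion up the incline: f = μN = 0.31 × 39.364 = 12.203 N acting down the slope.
Newton's second law for the block (up-slope positive): T − 45.282 − 12.203 = 6 a. For the hanging load (downward positive): 11 × 10 − T = 11 a.
Adding the two equations eliminates T: 52.515 = 17 a, so a = 3.0891 m/s².

3.089 m/s²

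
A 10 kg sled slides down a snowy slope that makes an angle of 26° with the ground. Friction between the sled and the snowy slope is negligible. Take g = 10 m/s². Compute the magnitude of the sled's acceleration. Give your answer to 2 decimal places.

4.38 m/s²

Resolving the weight along the incline: the component pulling the sled down the slope is mg sin 26° = 10 × 10 × 0.4384 = 43.840 N, and the normal force is N = mg cos 26° = 10 × 10 × 0.8988 = 89.880 N.
With no friction the net force along the incline is 43.840 N, so a = g sin 26° = 43.840 / 10 = 4.3840 m/s².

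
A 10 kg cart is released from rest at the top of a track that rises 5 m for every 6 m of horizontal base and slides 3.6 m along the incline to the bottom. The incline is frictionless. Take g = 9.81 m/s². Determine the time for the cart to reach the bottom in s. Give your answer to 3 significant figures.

1.07 s

The weight component along the incline is mg sin 39.81° = 62.802 N and the normal force is N = mg cos 39.81° = 75.363 N.
With no friction, a = g sin 39.81° = 6.2802 m/s².
Starting from rest, L = ½at², so t = √(2L/a) = √(2 × 3.6 / 6.2802) = 1.0707 s.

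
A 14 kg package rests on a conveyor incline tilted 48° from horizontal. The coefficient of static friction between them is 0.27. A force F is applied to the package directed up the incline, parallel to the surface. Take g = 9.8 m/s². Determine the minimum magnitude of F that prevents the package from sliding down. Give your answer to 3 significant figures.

77.2 N

The normal force is N = mg cos 48° = 91.805 N. With F at its minimum the package is on the verge of sliding down, so static friction is at its maximum μ_s N = 0.27 × 91.805 = 24.787 N and acts up the slope.
Equilibrium along the incline: F + μ_s N = mg sin 48°, so F = 101.959 − 24.787 = 77.172 N.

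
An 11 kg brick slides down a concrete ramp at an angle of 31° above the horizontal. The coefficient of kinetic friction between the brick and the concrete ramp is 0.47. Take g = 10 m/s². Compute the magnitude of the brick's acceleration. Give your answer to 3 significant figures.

Resolving the weight along the incline: the component pulling the brick down the slope is mg sin 31° = 11 × 10 × 0.5150 = 56.650 N, and the normal force is N = mg cos 31° = 11 × 10 × 0.8572 = 94.292 N.
Kinetic friction acts up the slope with magnitude f = μN = 0.47 × 94.292 = 44.317 N.
Net force along the incline is 56.650 − 44.317 = 12.333 N, so a = 12.333 / 11 = 1.1212 m/s².

1.12 m/s²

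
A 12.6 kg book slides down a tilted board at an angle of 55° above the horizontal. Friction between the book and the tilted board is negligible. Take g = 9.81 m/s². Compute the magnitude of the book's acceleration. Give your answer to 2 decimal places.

Resolving the weight along the incline: the component pulling the book down the slope is mg sin 55° = 12.6 × 9.81 × 0.8192 = 101.258 N, and the normal force is N = mg cos 55° = 12.6 × 9.81 × 0.5736 = 70.900 N.
With no friction the net force along the incline is 101.258 N, so a = g sin 55° = 101.258 / 12.6 = 8.0363 m/s².

8.04 m/s²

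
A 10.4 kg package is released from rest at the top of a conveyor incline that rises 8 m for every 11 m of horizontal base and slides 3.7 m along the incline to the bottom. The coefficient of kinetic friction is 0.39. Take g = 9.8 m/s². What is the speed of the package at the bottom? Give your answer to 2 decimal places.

The weight component along the incline is mg sin 36.03° = 59.946 N and the normal force is N = mg cos 36.03° = 82.426 N.
Friction up the slope is f = μN = 0.39 × 82.426 = 32.146 N, so the net downslope force is 59.946 − 32.146 = 27.800 N and a = 27.800 / 10.4 = 2.6731 m/s².
Starting from rest over a distance of 3.7 m, v² = 2aL = 2 × 2.6731 × 3.7 = 19.7809, so v = 4.4476 m/s.

4.45 m/s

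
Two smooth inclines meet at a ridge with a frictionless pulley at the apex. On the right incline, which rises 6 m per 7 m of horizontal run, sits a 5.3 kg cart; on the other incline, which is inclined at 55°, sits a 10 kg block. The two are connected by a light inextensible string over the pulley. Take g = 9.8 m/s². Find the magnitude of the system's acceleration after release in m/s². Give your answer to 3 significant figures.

Resolve each weight along its own incline: the 5.3 kg mass has component 5.3 × 9.8 × sin 40.60° = 33.802 N down its slope, and the 10 kg mass has 10 × 9.8 × sin 55° = 80.277 N down its slope.
The 10 kg side's 80.277 N exceeds the other side's 33.802 N, so that mass slides down and the 5.3 kg mass slides up. Taking that direction as positive, Newton's second law for the whole system gives 80.277 − 33.802 = (5.3 + 10) a, so a = 46.475 / 15.3 = 3.0376 m/s².

3.04 m/s²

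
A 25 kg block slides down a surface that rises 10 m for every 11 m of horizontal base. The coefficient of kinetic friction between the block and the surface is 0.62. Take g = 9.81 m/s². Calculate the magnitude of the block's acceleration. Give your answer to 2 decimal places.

Resolving the weight along the incline: the component pulling the block down the slope is mg sin 42.27° = 25 × 9.81 × 0.6727 = 164.980 N, and the normal force is N = mg cos 42.27° = 25 × 9.81 × 0.7399 = 181.460 N.
Kinetic friction acts up the slope with magnitude f = μN = 0.62 × 181.460 = 112.505 N.
Net force along the incline is 164.980 − 112.505 = 52.475 N, so a = 52.475 / 25 = 2.0990 m/s².

2.10 m/s²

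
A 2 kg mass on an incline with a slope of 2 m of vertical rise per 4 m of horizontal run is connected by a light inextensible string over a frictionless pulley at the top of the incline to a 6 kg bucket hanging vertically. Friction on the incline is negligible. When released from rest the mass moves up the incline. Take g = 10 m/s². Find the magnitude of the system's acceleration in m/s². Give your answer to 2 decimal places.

For the mass on the incline: the weight component along the slope is m₁g sin 26.57° = 2 × 10 × 0.4472 = 8.944 N and the normal force is N = m₁g cos 26.57° = 17.889 N.
Newton's second law for the mass (up-slope positive): T − 8.944 = 2 a. For the hanging bucket (downward positive): 6 × 10 − T = 6 a.
Adding the two equations eliminates T: 51.056 = 8 a, so a = 6.3820 m/s².

6.38 m/s²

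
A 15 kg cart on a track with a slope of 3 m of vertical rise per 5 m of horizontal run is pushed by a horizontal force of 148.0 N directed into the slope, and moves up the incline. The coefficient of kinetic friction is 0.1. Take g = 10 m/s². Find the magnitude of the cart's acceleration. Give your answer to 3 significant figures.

1.95 m/s²

The horizontal push has components F cos 30.96° = 148.0 × 0.8575 = 126.910 N up the incline and F sin 30.96° = 148.0 × 0.5145 = 76.146 N pressing into the surface.
The normal force is therefore N = mg cos 30.96° + F sin 30.96° = 128.625 + 76.146 = 204.771 N, and kinetic friction down the slope is μN = 0.1 × 204.771 = 20.477 N.
Along the incline: F cos 30.96° − mg sin 30.96° − μN = ma, so 126.910 − 77.175 − 20.477 = 15 a, giving a = 1.9505 m/s².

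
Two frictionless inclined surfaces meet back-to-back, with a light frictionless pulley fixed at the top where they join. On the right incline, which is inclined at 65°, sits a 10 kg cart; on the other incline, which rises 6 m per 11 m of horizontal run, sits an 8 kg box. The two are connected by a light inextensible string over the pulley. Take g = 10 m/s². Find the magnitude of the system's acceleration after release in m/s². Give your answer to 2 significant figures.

Resolve each weight along its own incline: the 10 kg mass has component 10 × 10 × sin 65° = 90.631 N down its slope, and the 8 kg mass has 8 × 10 × sin 28.61° = 38.308 N down its slope.
The 10 kg side's 90.631 N exceeds the other side's 38.308 N, so that mass slides down and the 8 kg mass slides up. Taking that direction as positive, Newton's second law for the whole system gives 90.631 − 38.308 = (10 + 8) a, so a = 52.323 / 18 = 2.9068 m/s².

2.9 m/s²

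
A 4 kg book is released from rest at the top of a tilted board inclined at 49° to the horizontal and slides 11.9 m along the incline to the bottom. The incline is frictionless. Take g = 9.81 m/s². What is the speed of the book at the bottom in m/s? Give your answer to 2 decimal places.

13.27 m/s

The weight component along the incline is mg sin 49° = 29.615 N and the normal force is N = mg cos 49° = 25.744 N.
With no friction, a = g sin 49° = 7.4037 m/s².
Starting from rest over a distance of 11.9 m, v² = 2aL = 2 × 7.4037 × 11.9 = 176.2081, so v = 13.2743 m/s.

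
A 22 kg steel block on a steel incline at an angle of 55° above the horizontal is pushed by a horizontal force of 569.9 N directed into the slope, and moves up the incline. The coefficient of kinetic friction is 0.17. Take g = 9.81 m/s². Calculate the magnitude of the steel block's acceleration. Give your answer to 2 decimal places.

2.26 m/s²

The horizontal push has components F cos 55° = 569.9 × 0.5736 = 326.895 N up the incline and F sin 55° = 569.9 × 0.8192 = 466.862 N pressing into the surface.
The normal force is therefore N = mg cos 55° + F sin 55° = 123.794 + 466.862 = 590.656 N, and kinetic friction down the slope is μN = 0.17 × 590.656 = 100.412 N.
Along the incline: F cos 55° − mg sin 55° − μN = ma, so 326.895 − 176.800 − 100.412 = 22 a, giving a = 2.2583 m/s².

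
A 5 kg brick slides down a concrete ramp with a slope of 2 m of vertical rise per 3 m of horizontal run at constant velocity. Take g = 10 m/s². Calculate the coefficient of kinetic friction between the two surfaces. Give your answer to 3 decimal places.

At constant velocity the net force along the incline is zero: mg sin 33.69° = μ mg cos 33.69°.
So μ = tan 33.69° = 0.5547 / 0.8321 = 0.6666.

0.667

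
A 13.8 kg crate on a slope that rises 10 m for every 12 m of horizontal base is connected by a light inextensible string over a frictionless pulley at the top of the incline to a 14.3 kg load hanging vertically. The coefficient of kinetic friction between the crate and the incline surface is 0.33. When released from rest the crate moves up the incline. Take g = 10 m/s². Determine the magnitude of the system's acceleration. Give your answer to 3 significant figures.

0.700 m/s²

For the crate on the incline: the weight component along the slope is m₁g sin 39.81° = 13.8 × 10 × 0.6402 = 88.348 N and the normal force is N = m₁g cos 39.81° = 106.015 N.
Kinetic friction opposes the crate's motion up the incline: f = μN = 0.33 × 106.015 = 34.985 N acting down the slope.
Newton's second law for the crate (up-slope positive): T − 88.348 − 34.985 = 13.8 a. For the hanging load (downward positive): 14.3 × 10 − T = 14.3 a.
Adding the two equations eliminates T: 19.667 = 28.1 a, so a = 0.6999 m/s².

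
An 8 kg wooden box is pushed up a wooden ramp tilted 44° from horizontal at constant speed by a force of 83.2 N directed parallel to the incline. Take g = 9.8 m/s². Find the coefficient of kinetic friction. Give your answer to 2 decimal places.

0.51

At constant speed ΣF = 0 along the incline. The applied 83.2 N acts up the slope; the weight component mg sin 44° = 54.461 N and kinetic friction μN both act down the slope.
So 83.2 = 54.461 + μ × 56.396, giving μ = (83.2 − 54.461) / 56.396 = 0.5096.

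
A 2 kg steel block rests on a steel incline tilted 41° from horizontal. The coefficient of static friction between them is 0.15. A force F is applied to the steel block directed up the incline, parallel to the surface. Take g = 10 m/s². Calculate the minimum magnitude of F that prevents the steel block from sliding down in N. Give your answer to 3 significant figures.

The normal force is N = mg cos 41° = 15.094 N. With F at its minimum the steel block is on the verge of sliding down, so static friction is at its maximum μ_s N = 0.15 × 15.094 = 2.264 N and acts up the slope.
Equilibrium along the incline: F + μ_s N = mg sin 41°, so F = 13.121 − 2.264 = 10.857 N.

10.9 N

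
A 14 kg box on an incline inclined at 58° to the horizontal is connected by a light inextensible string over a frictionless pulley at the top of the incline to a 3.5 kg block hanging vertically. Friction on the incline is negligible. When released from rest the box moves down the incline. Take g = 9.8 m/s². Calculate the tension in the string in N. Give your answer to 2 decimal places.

50.71 N

For the box on the incline: the weight component along the slope is m₁g sin 58° = 14 × 9.8 × 0.8480 = 116.346 N and the normal force is N = m₁g cos 58° = 72.705 N.
Newton's second law for the box (down-slope positive): 116.346 − T = 14 a. For the hanging block (upward positive): T − 3.5 × 9.8 = 3.5 a.
Adding the two equations eliminates T: 82.046 = 17.5 a, so a = 4.6883 m/s².
Then from the hanging block's equation, T = 3.5 × (9.8 + 4.6883) = 50.709 N.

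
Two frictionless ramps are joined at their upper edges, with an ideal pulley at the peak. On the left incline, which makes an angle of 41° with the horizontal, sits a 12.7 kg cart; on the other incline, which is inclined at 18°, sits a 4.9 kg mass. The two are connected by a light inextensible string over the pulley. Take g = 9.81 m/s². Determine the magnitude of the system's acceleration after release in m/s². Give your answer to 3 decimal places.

3.800 m/s²

Resolve each weight along its own incline: the 12.7 kg mass has component 12.7 × 9.81 × sin 41° = 81.736 N down its slope, and the 4.9 kg mass has 4.9 × 9.81 × sin 18° = 14.854 N down its slope.
The 12.7 kg side's 81.736 N exceeds the other side's 14.854 N, so that mass slides down and the 4.9 kg mass slides up. Taking that direction as positive, Newton's second law for the whole system gives 81.736 − 14.854 = (12.7 + 4.9) a, so a = 66.882 / 17.6 = 3.8001 m/s².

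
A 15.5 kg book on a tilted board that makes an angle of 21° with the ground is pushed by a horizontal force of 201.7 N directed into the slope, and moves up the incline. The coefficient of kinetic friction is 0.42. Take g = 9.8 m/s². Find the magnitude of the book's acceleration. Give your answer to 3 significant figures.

The horizontal push has components F cos 21° = 201.7 × 0.9336 = 188.307 N up the incline and F sin 21° = 201.7 × 0.3584 = 72.289 N pressing into the surface.
The normal force is therefore N = mg cos 21° + F sin 21° = 141.814 + 72.289 = 214.103 N, and kinetic friction down the slope is μN = 0.42 × 214.103 = 89.923 N.
Along the incline: F cos 21° − mg sin 21° − μN = ma, so 188.307 − 54.441 − 89.923 = 15.5 a, giving a = 2.8350 m/s².

2.84 m/s²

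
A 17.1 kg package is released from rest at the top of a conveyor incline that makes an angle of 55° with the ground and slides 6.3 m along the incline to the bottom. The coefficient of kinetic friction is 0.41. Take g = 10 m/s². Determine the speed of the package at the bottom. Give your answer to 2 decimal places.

8.58 m/s

The weight component along the incline is mg sin 55° = 140.075 N and the normal force is N = mg cos 55° = 98.082 N.
Friction up the slope is f = μN = 0.41 × 98.082 = 40.214 N, so the net downslope force is 140.075 − 40.214 = 99.861 N and a = 99.861 / 17.1 = 5.8398 m/s².
Starting from rest over a distance of 6.3 m, v² = 2aL = 2 × 5.8398 × 6.3 = 73.5815, so v = 8.5780 m/s.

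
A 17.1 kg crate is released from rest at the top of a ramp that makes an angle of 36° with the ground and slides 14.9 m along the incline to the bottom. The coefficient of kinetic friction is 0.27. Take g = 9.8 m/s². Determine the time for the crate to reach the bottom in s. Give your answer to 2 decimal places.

2.87 s

The weight component along the incline is mg sin 36° = 98.501 N and the normal force is N = mg cos 36° = 135.575 N.
Friction up the slope is f = μN = 0.27 × 135.575 = 36.605 N, so the net downslope force is 98.501 − 36.605 = 61.896 N and a = 61.896 / 17.1 = 3.6196 m/s².
Starting from rest, L = ½at², so t = √(2L/a) = √(2 × 14.9 / 3.6196) = 2.8693 s.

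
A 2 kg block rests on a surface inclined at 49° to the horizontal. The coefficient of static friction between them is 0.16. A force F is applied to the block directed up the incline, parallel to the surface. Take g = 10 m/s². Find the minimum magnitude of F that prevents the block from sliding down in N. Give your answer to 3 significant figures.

The normal force is N = mg cos 49° = 13.121 N. With F at its minimum the block is on the verge of sliding down, so static friction is at its maximum μ_s N = 0.16 × 13.121 = 2.099 N and acts up the slope.
Equilibrium along the incline: F + μ_s N = mg sin 49°, so F = 15.094 − 2.099 = 12.995 N.

13.0 N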